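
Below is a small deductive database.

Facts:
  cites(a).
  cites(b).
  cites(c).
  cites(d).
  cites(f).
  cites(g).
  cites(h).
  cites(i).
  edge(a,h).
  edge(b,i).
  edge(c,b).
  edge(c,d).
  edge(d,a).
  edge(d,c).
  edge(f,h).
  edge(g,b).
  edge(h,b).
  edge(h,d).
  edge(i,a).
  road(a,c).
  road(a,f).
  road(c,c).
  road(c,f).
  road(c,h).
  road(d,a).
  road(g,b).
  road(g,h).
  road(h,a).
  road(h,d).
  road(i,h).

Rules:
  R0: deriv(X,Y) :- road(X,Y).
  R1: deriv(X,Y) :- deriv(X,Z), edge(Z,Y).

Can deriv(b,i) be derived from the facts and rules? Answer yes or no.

round 1: derive deriv(a,c) via R0 from road(a,c)
round 1: derive deriv(a,f) via R0 from road(a,f)
round 1: derive deriv(c,c) via R0 from road(c,c)
round 1: derive deriv(c,f) via R0 from road(c,f)
round 1: derive deriv(c,h) via R0 from road(c,h)
round 1: derive deriv(d,a) via R0 from road(d,a)
round 1: derive deriv(g,b) via R0 from road(g,b)
round 1: derive deriv(g,h) via R0 from road(g,h)
round 1: derive deriv(h,a) via R0 from road(h,a)
round 1: derive deriv(h,d) via R0 from road(h,d)
round 1: derive deriv(i,h) via R0 from road(i,h)
round 2: derive deriv(a,b) via R1 from deriv(a,c), edge(c,b)
round 2: derive deriv(a,d) via R1 from deriv(a,c), edge(c,d)
round 2: derive deriv(a,h) via R1 from deriv(a,f), edge(f,h)
round 2: derive deriv(c,b) via R1 from deriv(c,c), edge(c,b)
round 2: derive deriv(c,d) via R1 from deriv(c,c), edge(c,d)
round 2: derive deriv(d,h) via R1 from deriv(d,a), edge(a,h)
round 2: derive deriv(g,d) via R1 from deriv(g,h), edge(h,d)
round 2: derive deriv(g,i) via R1 from deriv(g,b), edge(b,i)
round 2: derive deriv(h,c) via R1 from deriv(h,d), edge(d,c)
round 2: derive deriv(h,h) via R1 from deriv(h,a), edge(a,h)
round 2: derive deriv(i,b) via R1 from deriv(i,h), edge(h,b)
round 2: derive deriv(i,d) via R1 from deriv(i,h), edge(h,d)
round 3: derive deriv(a,a) via R1 from deriv(a,d), edge(d,a)
round 3: derive deriv(a,i) via R1 from deriv(a,b), edge(b,i)
round 3: derive deriv(c,a) via R1 from deriv(c,d), edge(d,a)
round 3: derive deriv(c,i) via R1 from deriv(c,b), edge(b,i)
round 3: derive deriv(d,b) via R1 from deriv(d,h), edge(h,b)
round 3: derive deriv(d,d) via R1 from deriv(d,h), edge(h,d)
round 3: derive deriv(g,a) via R1 from deriv(g,d), edge(d,a)
round 3: derive deriv(g,c) via R1 from deriv(g,d), edge(d,c)
round 3: derive deriv(h,b) via R1 from deriv(h,c), edge(c,b)
round 3: derive deriv(i,a) via R1 from deriv(i,d), edge(d,a)
round 3: derive deriv(i,c) via R1 from deriv(i,d), edge(d,c)
round 3: derive deriv(i,i) via R1 from deriv(i,b), edge(b,i)
round 4: derive deriv(d,c) via R1 from deriv(d,d), edge(d,c)
round 4: derive deriv(d,i) via R1 from deriv(d,b), edge(b,i)
round 4: derive deriv(h,i) via R1 from deriv(h,b), edge(b,i)

no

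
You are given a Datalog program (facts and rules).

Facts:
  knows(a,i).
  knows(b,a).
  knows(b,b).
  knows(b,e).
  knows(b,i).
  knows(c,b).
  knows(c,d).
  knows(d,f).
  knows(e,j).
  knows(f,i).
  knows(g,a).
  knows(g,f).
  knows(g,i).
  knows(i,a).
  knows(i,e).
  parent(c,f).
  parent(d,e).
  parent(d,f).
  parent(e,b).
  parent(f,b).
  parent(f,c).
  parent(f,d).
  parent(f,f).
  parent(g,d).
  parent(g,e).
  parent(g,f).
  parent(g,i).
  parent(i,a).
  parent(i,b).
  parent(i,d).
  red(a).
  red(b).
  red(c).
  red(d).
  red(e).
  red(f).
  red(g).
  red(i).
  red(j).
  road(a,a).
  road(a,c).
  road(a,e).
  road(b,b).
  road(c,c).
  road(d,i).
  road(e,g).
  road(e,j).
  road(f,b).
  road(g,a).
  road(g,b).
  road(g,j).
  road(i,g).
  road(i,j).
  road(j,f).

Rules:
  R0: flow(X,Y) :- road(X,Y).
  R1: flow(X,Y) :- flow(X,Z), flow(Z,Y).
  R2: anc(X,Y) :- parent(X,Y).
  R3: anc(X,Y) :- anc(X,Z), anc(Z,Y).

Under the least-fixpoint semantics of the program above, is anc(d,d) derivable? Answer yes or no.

round 1: derive anc(c,f) via R2 from parent(c,f)
round 1: derive anc(d,e) via R2 from parent(d,e)
round 1: derive anc(d,f) via R2 from parent(d,f)
round 1: derive anc(e,b) via R2 from parent(e,b)
round 1: derive anc(f,b) via R2 from parent(f,b)
round 1: derive anc(f,c) via R2 from parent(f,c)
round 1: derive anc(f,d) via R2 from parent(f,d)
round 1: derive anc(f,f) via R2 from parent(f,f)
round 1: derive anc(g,d) via R2 from parent(g,d)
round 1: derive anc(g,e) via R2 from parent(g,e)
round 1: derive anc(g,f) via R2 from parent(g,f)
round 1: derive anc(g,i) via R2 from parent(g,i)
round 1: derive anc(i,a) via R2 from parent(i,a)
round 1: derive anc(i,b) via R2 from parent(i,b)
round 1: derive anc(i,d) via R2 from parent(i,d)
round 2: derive anc(c,b) via R3 from anc(c,f), anc(f,b)
round 2: derive anc(c,c) via R3 from anc(c,f), anc(f,c)
round 2: derive anc(c,d) via R3 from anc(c,f), anc(f,d)
round 2: derive anc(d,b) via R3 from anc(d,e), anc(e,b)
round 2: derive anc(d,c) via R3 from anc(d,f), anc(f,c)
round 2: derive anc(d,d) via R3 from anc(d,f), anc(f,d)
round 2: derive anc(f,e) via R3 from anc(f,d), anc(d,e)
round 2: derive anc(g,a) via R3 from anc(g,i), anc(i,a)
round 2: derive anc(g,b) via R3 from anc(g,e), anc(e,b)
round 2: derive anc(g,c) via R3 from anc(g,f), anc(f,c)
round 2: derive anc(i,e) via R3 from anc(i,d), anc(d,e)
round 2: derive anc(i,f) via R3 from anc(i,d), anc(d,f)
round 3: derive anc(c,e) via R3 from anc(c,d), anc(d,e)
round 3: derive anc(i,c) via R3 from anc(i,d), anc(d,c)

yes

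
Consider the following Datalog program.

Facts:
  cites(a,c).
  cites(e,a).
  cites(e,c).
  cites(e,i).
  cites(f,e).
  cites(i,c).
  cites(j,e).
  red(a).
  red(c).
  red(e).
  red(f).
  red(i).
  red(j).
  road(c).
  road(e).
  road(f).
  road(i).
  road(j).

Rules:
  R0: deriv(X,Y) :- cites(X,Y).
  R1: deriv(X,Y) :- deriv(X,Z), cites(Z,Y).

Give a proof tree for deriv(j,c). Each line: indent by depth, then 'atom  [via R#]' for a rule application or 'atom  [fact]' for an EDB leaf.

round 1: derive deriv(a,c) via R0 from cites(a,c)
round 1: derive deriv(e,a) via R0 from cites(e,a)
round 1: derive deriv(e,c) via R0 from cites(e,c)
round 1: derive deriv(e,i) via R0 from cites(e,i)
round 1: derive deriv(f,e) via R0 from cites(f,e)
round 1: derive deriv(i,c) via R0 from cites(i,c)
round 1: derive deriv(j,e) via R0 from cites(j,e)
round 2: derive deriv(f,a) via R1 from deriv(f,e), cites(e,a)
round 2: derive deriv(f,c) via R1 from deriv(f,e), cites(e,c)
round 2: derive deriv(f,i) via R1 from deriv(f,e), cites(e,i)
round 2: derive deriv(j,a) via R1 from deriv(j,e), cites(e,a)
round 2: derive deriv(j,c) via R1 from deriv(j,e), cites(e,c)
round 2: derive deriv(j,i) via R1 from deriv(j,e), cites(e,i)

deriv(j,c)  [via R1]
  deriv(j,e)  [via R0]
    cites(j,e)  [fact]
  cites(e,c)  [fact]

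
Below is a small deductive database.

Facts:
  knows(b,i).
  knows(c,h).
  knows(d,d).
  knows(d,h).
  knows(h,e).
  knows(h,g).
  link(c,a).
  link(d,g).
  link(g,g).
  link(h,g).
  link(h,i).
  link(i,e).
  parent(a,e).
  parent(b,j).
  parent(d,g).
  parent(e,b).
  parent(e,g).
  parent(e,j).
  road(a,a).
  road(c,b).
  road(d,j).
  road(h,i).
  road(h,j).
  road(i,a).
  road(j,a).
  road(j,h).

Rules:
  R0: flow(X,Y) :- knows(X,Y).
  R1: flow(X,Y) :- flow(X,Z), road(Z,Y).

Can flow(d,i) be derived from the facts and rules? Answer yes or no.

round 1: derive flow(b,i) via R0 from knows(b,i)
round 1: derive flow(c,h) via R0 from knows(c,h)
round 1: derive flow(d,d) via R0 from knows(d,d)
round 1: derive flow(d,h) via R0 from knows(d,h)
round 1: derive flow(h,e) via R0 from knows(h,e)
round 1: derive flow(h,g) via R0 from knows(h,g)
round 2: derive flow(b,a) via R1 from flow(b,i), road(i,a)
round 2: derive flow(c,i) via R1 from flow(c,h), road(h,i)
round 2: derive flow(c,j) via R1 from flow(c,h), road(h,j)
round 2: derive flow(d,i) via R1 from flow(d,h), road(h,i)
round 2: derive flow(d,j) via R1 from flow(d,d), road(d,j)
round 3: derive flow(c,a) via R1 from flow(c,i), road(i,a)
round 3: derive flow(d,a) via R1 from flow(d,i), road(i,a)

yes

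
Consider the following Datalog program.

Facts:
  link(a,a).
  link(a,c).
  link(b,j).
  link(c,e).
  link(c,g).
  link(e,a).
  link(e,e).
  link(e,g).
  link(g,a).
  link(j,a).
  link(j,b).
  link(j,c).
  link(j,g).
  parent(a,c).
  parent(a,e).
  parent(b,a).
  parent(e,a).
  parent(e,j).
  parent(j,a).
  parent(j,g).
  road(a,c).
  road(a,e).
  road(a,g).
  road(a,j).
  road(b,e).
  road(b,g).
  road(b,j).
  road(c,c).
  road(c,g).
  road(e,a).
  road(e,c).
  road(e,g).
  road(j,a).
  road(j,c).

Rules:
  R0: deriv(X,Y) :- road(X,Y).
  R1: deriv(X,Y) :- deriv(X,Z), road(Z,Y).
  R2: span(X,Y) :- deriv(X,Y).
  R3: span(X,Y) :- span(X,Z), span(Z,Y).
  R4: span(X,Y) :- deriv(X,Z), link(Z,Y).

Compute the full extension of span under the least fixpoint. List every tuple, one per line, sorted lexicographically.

span(a,a)
span(a,b)
span(a,c)
span(a,e)
span(a,g)
span(a,j)
span(b,a)
span(b,b)
span(b,c)
span(b,e)
span(b,g)
span(b,j)
span(c,a)
span(c,b)
span(c,c)
span(c,e)
span(c,g)
span(c,j)
span(e,a)
span(e,b)
span(e,c)
span(e,e)
span(e,g)
span(e,j)
span(j,a)
span(j,b)
span(j,c)
span(j,e)
span(j,g)
span(j,j)

round 1: derive deriv(a,c) via R0 from road(a,c)
round 1: derive deriv(a,e) via R0 from road(a,e)
round 1: derive deriv(a,g) via R0 from road(a,g)
round 1: derive deriv(a,j) via R0 from road(a,j)
round 1: derive deriv(b,e) via R0 from road(b,e)
round 1: derive deriv(b,g) via R0 from road(b,g)
round 1: derive deriv(b,j) via R0 from road(b,j)
round 1: derive deriv(c,c) via R0 from road(c,c)
round 1: derive deriv(c,g) via R0 from road(c,g)
round 1: derive deriv(e,a) via R0 from road(e,a)
round 1: derive deriv(e,c) via R0 from road(e,c)
round 1: derive deriv(e,g) via R0 from road(e,g)
round 1: derive deriv(j,a) via R0 from road(j,a)
round 1: derive deriv(j,c) via R0 from road(j,c)
round 2: derive deriv(a,a) via R1 from deriv(a,e), road(e,a)
round 2: derive deriv(b,a) via R1 from deriv(b,e), road(e,a)
round 2: derive deriv(b,c) via R1 from deriv(b,e), road(e,c)
round 2: derive deriv(e,e) via R1 from deriv(e,a), road(a,e)
round 2: derive deriv(e,j) via R1 from deriv(e,a), road(a,j)
round 2: derive deriv(j,e) via R1 from deriv(j,a), road(a,e)
round 2: derive deriv(j,g) via R1 from deriv(j,a), road(a,g)
round 2: derive deriv(j,j) via R1 from deriv(j,a), road(a,j)
round 2: derive span(a,c) via R2 from deriv(a,c)
round 2: derive span(a,e) via R2 from deriv(a,e)
round 2: derive span(a,g) via R2 from deriv(a,g)
round 2: derive span(a,j) via R2 from deriv(a,j)
round 2: derive span(b,e) via R2 from deriv(b,e)
round 2: derive span(b,g) via R2 from deriv(b,g)
round 2: derive span(b,j) via R2 from deriv(b,j)
round 2: derive span(c,c) via R2 from deriv(c,c)
round 2: derive span(c,g) via R2 from deriv(c,g)
round 2: derive span(e,a) via R2 from deriv(e,a)
round 2: derive span(e,c) via R2 from deriv(e,c)
round 2: derive span(e,g) via R2 from deriv(e,g)
round 2: derive span(j,a) via R2 from deriv(j,a)
round 2: derive span(j,c) via R2 from deriv(j,c)
round 2: derive span(a,a) via R4 from deriv(a,e), link(e,a)
round 2: derive span(a,b) via R4 from deriv(a,j), link(j,b)
round 2: derive span(b,a) via R4 from deriv(b,e), link(e,a)
round 2: derive span(b,b) via R4 from deriv(b,j), link(j,b)
round 2: derive span(b,c) via R4 from deriv(b,j), link(j,c)
round 2: derive span(c,a) via R4 from deriv(c,g), link(g,a)
round 2: derive span(c,e) via R4 from deriv(c,c), link(c,e)
round 2: derive span(e,e) via R4 from deriv(e,c), link(c,e)
round 2: derive span(j,e) via R4 from deriv(j,c), link(c,e)
round 2: derive span(j,g) via R4 from deriv(j,c), link(c,g)
round 3: derive span(e,j) via R2 from deriv(e,j)
round 3: derive span(j,j) via R2 from deriv(j,j)
round 3: derive span(c,b) via R3 from span(c,a), span(a,b)
round 3: derive span(c,j) via R3 from span(c,a), span(a,j)
round 3: derive span(e,b) via R3 from span(e,a), span(a,b)
round 3: derive span(j,b) via R3 from span(j,a), span(a,b)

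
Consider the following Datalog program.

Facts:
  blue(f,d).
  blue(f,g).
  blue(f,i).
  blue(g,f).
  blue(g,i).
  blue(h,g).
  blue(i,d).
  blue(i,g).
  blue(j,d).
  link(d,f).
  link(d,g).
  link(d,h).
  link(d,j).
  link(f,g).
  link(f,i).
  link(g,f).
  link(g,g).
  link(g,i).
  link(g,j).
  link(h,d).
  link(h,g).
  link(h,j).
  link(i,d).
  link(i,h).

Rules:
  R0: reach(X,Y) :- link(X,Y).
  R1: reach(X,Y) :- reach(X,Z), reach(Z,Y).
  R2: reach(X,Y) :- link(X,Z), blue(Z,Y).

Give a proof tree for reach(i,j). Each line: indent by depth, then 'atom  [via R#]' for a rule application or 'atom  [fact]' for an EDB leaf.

reach(i,j)  [via R1]
  reach(i,d)  [via R0]
    link(i,d)  [fact]
  reach(d,j)  [via R0]
    link(d,j)  [fact]

round 1: derive reach(d,f) via R0 from link(d,f)
round 1: derive reach(d,g) via R0 from link(d,g)
round 1: derive reach(d,h) via R0 from link(d,h)
round 1: derive reach(d,j) via R0 from link(d,j)
round 1: derive reach(f,g) via R0 from link(f,g)
round 1: derive reach(f,i) via R0 from link(f,i)
round 1: derive reach(g,f) via R0 from link(g,f)
round 1: derive reach(g,g) via R0 from link(g,g)
round 1: derive reach(g,i) via R0 from link(g,i)
round 1: derive reach(g,j) via R0 from link(g,j)
round 1: derive reach(h,d) via R0 from link(h,d)
round 1: derive reach(h,g) via R0 from link(h,g)
round 1: derive reach(h,j) via R0 from link(h,j)
round 1: derive reach(i,d) via R0 from link(i,d)
round 1: derive reach(i,h) via R0 from link(i,h)
round 1: derive reach(d,d) via R2 from link(d,f), blue(f,d)
round 1: derive reach(d,i) via R2 from link(d,f), blue(f,i)
round 1: derive reach(f,d) via R2 from link(f,i), blue(i,d)
round 1: derive reach(f,f) via R2 from link(f,g), blue(g,f)
round 1: derive reach(g,d) via R2 from link(g,f), blue(f,d)
round 1: derive reach(h,f) via R2 from link(h,g), blue(g,f)
round 1: derive reach(h,i) via R2 from link(h,g), blue(g,i)
round 1: derive reach(i,g) via R2 from link(i,h), blue(h,g)
round 2: derive reach(f,h) via R1 from reach(f,d), reach(d,h)
round 2: derive reach(f,j) via R1 from reach(f,d), reach(d,j)
round 2: derive reach(g,h) via R1 from reach(g,d), reach(d,h)
round 2: derive reach(h,h) via R1 from reach(h,d), reach(d,h)
round 2: derive reach(i,f) via R1 from reach(i,d), reach(d,f)
round 2: derive reach(i,i) via R1 from reach(i,d), reach(d,i)
round 2: derive reach(i,j) via R1 from reach(i,d), reach(d,j)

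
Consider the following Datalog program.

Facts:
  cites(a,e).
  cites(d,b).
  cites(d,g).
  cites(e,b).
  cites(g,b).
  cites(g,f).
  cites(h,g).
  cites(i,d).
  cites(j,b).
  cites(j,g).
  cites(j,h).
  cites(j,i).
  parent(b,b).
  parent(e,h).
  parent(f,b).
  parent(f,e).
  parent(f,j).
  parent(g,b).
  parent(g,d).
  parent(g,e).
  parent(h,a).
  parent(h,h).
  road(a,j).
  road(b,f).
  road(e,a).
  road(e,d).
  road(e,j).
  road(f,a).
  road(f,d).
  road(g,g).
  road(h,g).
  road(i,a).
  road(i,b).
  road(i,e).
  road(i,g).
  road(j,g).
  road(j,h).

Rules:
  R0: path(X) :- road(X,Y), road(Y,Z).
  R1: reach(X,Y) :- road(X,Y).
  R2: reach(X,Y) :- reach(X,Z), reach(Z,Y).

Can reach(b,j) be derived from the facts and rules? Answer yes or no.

yes

round 1: derive reach(a,j) via R1 from road(a,j)
round 1: derive reach(b,f) via R1 from road(b,f)
round 1: derive reach(e,a) via R1 from road(e,a)
round 1: derive reach(e,d) via R1 from road(e,d)
round 1: derive reach(e,j) via R1 from road(e,j)
round 1: derive reach(f,a) via R1 from road(f,a)
round 1: derive reach(f,d) via R1 from road(f,d)
round 1: derive reach(g,g) via R1 from road(g,g)
round 1: derive reach(h,g) via R1 from road(h,g)
round 1: derive reach(i,a) via R1 from road(i,a)
round 1: derive reach(i,b) via R1 from road(i,b)
round 1: derive reach(i,e) via R1 from road(i,e)
round 1: derive reach(i,g) via R1 from road(i,g)
round 1: derive reach(j,g) via R1 from road(j,g)
round 1: derive reach(j,h) via R1 from road(j,h)
round 2: derive reach(a,g) via R2 from reach(a,j), reach(j,g)
round 2: derive reach(a,h) via R2 from reach(a,j), reach(j,h)
round 2: derive reach(b,a) via R2 from reach(b,f), reach(f,a)
round 2: derive reach(b,d) via R2 from reach(b,f), reach(f,d)
round 2: derive reach(e,g) via R2 from reach(e,j), reach(j,g)
round 2: derive reach(e,h) via R2 from reach(e,j), reach(j,h)
round 2: derive reach(f,j) via R2 from reach(f,a), reach(a,j)
round 2: derive reach(i,d) via R2 from reach(i,e), reach(e,d)
round 2: derive reach(i,f) via R2 from reach(i,b), reach(b,f)
round 2: derive reach(i,j) via R2 from reach(i,a), reach(a,j)
round 3: derive reach(b,g) via R2 from reach(b,a), reach(a,g)
round 3: derive reach(b,h) via R2 from reach(b,a), reach(a,h)
round 3: derive reach(b,j) via R2 from reach(b,a), reach(a,j)
round 3: derive reach(f,g) via R2 from reach(f,a), reach(a,g)
round 3: derive reach(f,h) via R2 from reach(f,a), reach(a,h)
round 3: derive reach(i,h) via R2 from reach(i,a), reach(a,h)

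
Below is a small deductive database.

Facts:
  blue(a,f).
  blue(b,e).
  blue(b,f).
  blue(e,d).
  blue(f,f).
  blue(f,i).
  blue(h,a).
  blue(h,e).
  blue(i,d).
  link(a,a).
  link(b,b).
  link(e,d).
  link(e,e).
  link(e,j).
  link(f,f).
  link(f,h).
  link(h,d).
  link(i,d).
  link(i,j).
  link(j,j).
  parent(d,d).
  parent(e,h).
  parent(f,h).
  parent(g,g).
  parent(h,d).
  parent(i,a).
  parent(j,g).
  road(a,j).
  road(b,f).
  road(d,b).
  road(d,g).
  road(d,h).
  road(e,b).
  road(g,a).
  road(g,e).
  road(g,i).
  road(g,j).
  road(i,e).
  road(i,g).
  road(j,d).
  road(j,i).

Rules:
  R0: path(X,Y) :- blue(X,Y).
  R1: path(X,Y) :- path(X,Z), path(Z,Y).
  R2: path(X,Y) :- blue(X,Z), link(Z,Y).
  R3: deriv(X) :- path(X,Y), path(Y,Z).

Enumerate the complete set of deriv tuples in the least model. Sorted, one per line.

round 1: derive path(a,f) via R0 from blue(a,f)
round 1: derive path(b,e) via R0 from blue(b,e)
round 1: derive path(b,f) via R0 from blue(b,f)
round 1: derive path(e,d) via R0 from blue(e,d)
round 1: derive path(f,f) via R0 from blue(f,f)
round 1: derive path(f,i) via R0 from blue(f,i)
round 1: derive path(h,a) via R0 from blue(h,a)
round 1: derive path(h,e) via R0 from blue(h,e)
round 1: derive path(i,d) via R0 from blue(i,d)
round 1: derive path(a,h) via R2 from blue(a,f), link(f,h)
round 1: derive path(b,d) via R2 from blue(b,e), link(e,d)
round 1: derive path(b,h) via R2 from blue(b,f), link(f,h)
round 1: derive path(b,j) via R2 from blue(b,e), link(e,j)
round 1: derive path(f,d) via R2 from blue(f,i), link(i,d)
round 1: derive path(f,h) via R2 from blue(f,f), link(f,h)
round 1: derive path(f,j) via R2 from blue(f,i), link(i,j)
round 1: derive path(h,d) via R2 from blue(h,e), link(e,d)
round 1: derive path(h,j) via R2 from blue(h,e), link(e,j)
round 2: derive path(a,a) via R1 from path(a,h), path(h,a)
round 2: derive path(a,d) via R1 from path(a,f), path(f,d)
round 2: derive path(a,e) via R1 from path(a,h), path(h,e)
round 2: derive path(a,i) via R1 from path(a,f), path(f,i)
round 2: derive path(a,j) via R1 from path(a,f), path(f,j)
round 2: derive path(b,a) via R1 from path(b,h), path(h,a)
round 2: derive path(b,i) via R1 from path(b,f), path(f,i)
round 2: derive path(f,a) via R1 from path(f,h), path(h,a)
round 2: derive path(f,e) via R1 from path(f,h), path(h,e)
round 2: derive path(h,f) via R1 from path(h,a), path(a,f)
round 2: derive path(h,h) via R1 from path(h,a), path(a,h)
round 2: derive deriv(a) via R3 from path(a,f), path(f,d)
round 2: derive deriv(b) via R3 from path(b,e), path(e,d)
round 2: derive deriv(f) via R3 from path(f,f), path(f,d)
round 2: derive deriv(h) via R3 from path(h,a), path(a,f)
round 3: derive path(h,i) via R1 from path(h,a), path(a,i)

deriv(a)
deriv(b)
deriv(f)
deriv(h)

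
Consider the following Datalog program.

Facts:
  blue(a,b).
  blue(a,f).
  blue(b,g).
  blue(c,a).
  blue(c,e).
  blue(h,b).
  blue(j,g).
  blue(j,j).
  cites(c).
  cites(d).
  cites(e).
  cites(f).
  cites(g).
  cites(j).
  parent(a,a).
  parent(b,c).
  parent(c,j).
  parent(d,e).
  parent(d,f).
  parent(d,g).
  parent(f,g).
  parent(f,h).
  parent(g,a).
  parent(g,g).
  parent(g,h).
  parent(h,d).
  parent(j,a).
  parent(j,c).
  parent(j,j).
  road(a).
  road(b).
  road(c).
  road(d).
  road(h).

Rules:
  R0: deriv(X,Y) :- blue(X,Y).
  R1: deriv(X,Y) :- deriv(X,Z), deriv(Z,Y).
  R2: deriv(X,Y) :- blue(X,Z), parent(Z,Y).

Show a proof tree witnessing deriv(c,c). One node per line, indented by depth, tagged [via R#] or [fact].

round 1: derive deriv(a,b) via R0 from blue(a,b)
round 1: derive deriv(a,f) via R0 from blue(a,f)
round 1: derive deriv(b,g) via R0 from blue(b,g)
round 1: derive deriv(c,a) via R0 from blue(c,a)
round 1: derive deriv(c,e) via R0 from blue(c,e)
round 1: derive deriv(h,b) via R0 from blue(h,b)
round 1: derive deriv(j,g) via R0 from blue(j,g)
round 1: derive deriv(j,j) via R0 from blue(j,j)
round 1: derive deriv(a,c) via R2 from blue(a,b), parent(b,c)
round 1: derive deriv(a,g) via R2 from blue(a,f), parent(f,g)
round 1: derive deriv(a,h) via R2 from blue(a,f), parent(f,h)
round 1: derive deriv(b,a) via R2 from blue(b,g), parent(g,a)
round 1: derive deriv(b,h) via R2 from blue(b,g), parent(g,h)
round 1: derive deriv(h,c) via R2 from blue(h,b), parent(b,c)
round 1: derive deriv(j,a) via R2 from blue(j,g), parent(g,a)
round 1: derive deriv(j,c) via R2 from blue(j,j), parent(j,c)
round 1: derive deriv(j,h) via R2 from blue(j,g), parent(g,h)
round 2: derive deriv(a,a) via R1 from deriv(a,b), deriv(b,a)
round 2: derive deriv(a,e) via R1 from deriv(a,c), deriv(c,e)
round 2: derive deriv(b,b) via R1 from deriv(b,a), deriv(a,b)
round 2: derive deriv(b,c) via R1 from deriv(b,a), deriv(a,c)
round 2: derive deriv(b,f) via R1 from deriv(b,a), deriv(a,f)
round 2: derive deriv(c,b) via R1 from deriv(c,a), deriv(a,b)
round 2: derive deriv(c,c) via R1 from deriv(c,a), deriv(a,c)
round 2: derive deriv(c,f) via R1 from deriv(c,a), deriv(a,f)
round 2: derive deriv(c,g) via R1 from deriv(c,a), deriv(a,g)
round 2: derive deriv(c,h) via R1 from deriv(c,a), deriv(a,h)
round 2: derive deriv(h,a) via R1 from deriv(h,b), deriv(b,a)
round 2: derive deriv(h,e) via R1 from deriv(h,c), deriv(c,e)
round 2: derive deriv(h,g) via R1 from deriv(h,b), deriv(b,g)
round 2: derive deriv(h,h) via R1 from deriv(h,b), deriv(b,h)
round 2: derive deriv(j,b) via R1 from deriv(j,a), deriv(a,b)
round 2: derive deriv(j,e) via R1 from deriv(j,c), deriv(c,e)
round 2: derive deriv(j,f) via R1 from deriv(j,a), deriv(a,f)
round 3: derive deriv(b,e) via R1 from deriv(b,a), deriv(a,e)
round 3: derive deriv(h,f) via R1 from deriv(h,a), deriv(a,f)

deriv(c,c)  [via R1]
  deriv(c,a)  [via R0]
    blue(c,a)  [fact]
  deriv(a,c)  [via R2]
    blue(a,b)  [fact]
    parent(b,c)  [fact]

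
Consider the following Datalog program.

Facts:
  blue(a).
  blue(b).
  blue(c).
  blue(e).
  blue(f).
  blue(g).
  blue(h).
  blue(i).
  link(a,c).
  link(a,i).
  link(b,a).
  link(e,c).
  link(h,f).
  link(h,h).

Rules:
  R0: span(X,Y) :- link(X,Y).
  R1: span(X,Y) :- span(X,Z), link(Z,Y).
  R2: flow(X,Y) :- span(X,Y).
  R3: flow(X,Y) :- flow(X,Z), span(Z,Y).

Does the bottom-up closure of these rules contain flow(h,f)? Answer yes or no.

yes

round 1: derive span(a,c) via R0 from link(a,c)
round 1: derive span(a,i) via R0 from link(a,i)
round 1: derive span(b,a) via R0 from link(b,a)
round 1: derive span(e,c) via R0 from link(e,c)
round 1: derive span(h,f) via R0 from link(h,f)
round 1: derive span(h,h) via R0 from link(h,h)
round 2: derive span(b,c) via R1 from span(b,a), link(a,c)
round 2: derive span(b,i) via R1 from span(b,a), link(a,i)
round 2: derive flow(a,c) via R2 from span(a,c)
round 2: derive flow(a,i) via R2 from span(a,i)
round 2: derive flow(b,a) via R2 from span(b,a)
round 2: derive flow(e,c) via R2 from span(e,c)
round 2: derive flow(h,f) via R2 from span(h,f)
round 2: derive flow(h,h) via R2 from span(h,h)
round 3: derive flow(b,c) via R2 from span(b,c)
round 3: derive flow(b,i) via R2 from span(b,i)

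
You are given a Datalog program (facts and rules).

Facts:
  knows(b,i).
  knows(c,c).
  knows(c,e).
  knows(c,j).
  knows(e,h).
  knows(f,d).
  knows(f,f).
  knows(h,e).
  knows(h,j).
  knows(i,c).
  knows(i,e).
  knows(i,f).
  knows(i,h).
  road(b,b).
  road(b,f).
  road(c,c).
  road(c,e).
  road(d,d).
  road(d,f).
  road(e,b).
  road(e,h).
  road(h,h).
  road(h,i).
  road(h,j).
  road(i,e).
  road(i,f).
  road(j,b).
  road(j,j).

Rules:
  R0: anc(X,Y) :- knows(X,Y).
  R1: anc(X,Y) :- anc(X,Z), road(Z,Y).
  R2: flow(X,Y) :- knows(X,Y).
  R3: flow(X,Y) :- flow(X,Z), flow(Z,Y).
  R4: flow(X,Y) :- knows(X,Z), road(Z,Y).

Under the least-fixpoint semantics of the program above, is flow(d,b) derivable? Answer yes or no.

round 1: derive flow(b,i) via R2 from knows(b,i)
round 1: derive flow(c,c) via R2 from knows(c,c)
round 1: derive flow(c,e) via R2 from knows(c,e)
round 1: derive flow(c,j) via R2 from knows(c,j)
round 1: derive flow(e,h) via R2 from knows(e,h)
round 1: derive flow(f,d) via R2 from knows(f,d)
round 1: derive flow(f,f) via R2 from knows(f,f)
round 1: derive flow(h,e) via R2 from knows(h,e)
round 1: derive flow(h,j) via R2 from knows(h,j)
round 1: derive flow(i,c) via R2 from knows(i,c)
round 1: derive flow(i,e) via R2 from knows(i,e)
round 1: derive flow(i,f) via R2 from knows(i,f)
round 1: derive flow(i,h) via R2 from knows(i,h)
round 1: derive flow(b,e) via R4 from knows(b,i), road(i,e)
round 1: derive flow(b,f) via R4 from knows(b,i), road(i,f)
round 1: derive flow(c,b) via R4 from knows(c,e), road(e,b)
round 1: derive flow(c,h) via R4 from knows(c,e), road(e,h)
round 1: derive flow(e,i) via R4 from knows(e,h), road(h,i)
round 1: derive flow(e,j) via R4 from knows(e,h), road(h,j)
round 1: derive flow(h,b) via R4 from knows(h,e), road(e,b)
round 1: derive flow(h,h) via R4 from knows(h,e), road(e,h)
round 1: derive flow(i,b) via R4 from knows(i,e), road(e,b)
round 1: derive flow(i,i) via R4 from knows(i,h), road(h,i)
round 1: derive flow(i,j) via R4 from knows(i,h), road(h,j)
round 2: derive flow(b,b) via R3 from flow(b,i), flow(i,b)
round 2: derive flow(b,c) via R3 from flow(b,i), flow(i,c)
round 2: derive flow(b,d) via R3 from flow(b,f), flow(f,d)
round 2: derive flow(b,h) via R3 from flow(b,e), flow(e,h)
round 2: derive flow(b,j) via R3 from flow(b,e), flow(e,j)
round 2: derive flow(c,f) via R3 from flow(c,b), flow(b,f)
round 2: derive flow(c,i) via R3 from flow(c,b), flow(b,i)
round 2: derive flow(e,b) via R3 from flow(e,h), flow(h,b)
round 2: derive flow(e,c) via R3 from flow(e,i), flow(i,c)
round 2: derive flow(e,e) via R3 from flow(e,h), flow(h,e)
round 2: derive flow(e,f) via R3 from flow(e,i), flow(i,f)
round 2: derive flow(h,f) via R3 from flow(h,b), flow(b,f)
round 2: derive flow(h,i) via R3 from flow(h,b), flow(b,i)
round 2: derive flow(i,d) via R3 from flow(i,f), flow(f,d)
round 3: derive flow(c,d) via R3 from flow(c,b), flow(b,d)
round 3: derive flow(e,d) via R3 from flow(e,b), flow(b,d)
round 3: derive flow(h,c) via R3 from flow(h,b), flow(b,c)
round 3: derive flow(h,d) via R3 from flow(h,b), flow(b,d)

no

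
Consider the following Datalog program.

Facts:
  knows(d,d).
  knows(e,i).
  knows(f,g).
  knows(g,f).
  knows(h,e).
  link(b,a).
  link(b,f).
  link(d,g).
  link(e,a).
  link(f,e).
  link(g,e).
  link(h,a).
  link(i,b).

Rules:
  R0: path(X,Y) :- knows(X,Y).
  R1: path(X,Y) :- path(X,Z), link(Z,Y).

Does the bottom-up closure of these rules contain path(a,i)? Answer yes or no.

no

round 1: derive path(d,d) via R0 from knows(d,d)
round 1: derive path(e,i) via R0 from knows(e,i)
round 1: derive path(f,g) via R0 from knows(f,g)
round 1: derive path(g,f) via R0 from knows(g,f)
round 1: derive path(h,e) via R0 from knows(h,e)
round 2: derive path(d,g) via R1 from path(d,d), link(d,g)
round 2: derive path(e,b) via R1 from path(e,i), link(i,b)
round 2: derive path(f,e) via R1 from path(f,g), link(g,e)
round 2: derive path(g,e) via R1 from path(g,f), link(f,e)
round 2: derive path(h,a) via R1 from path(h,e), link(e,a)
round 3: derive path(d,e) via R1 from path(d,g), link(g,e)
round 3: derive path(e,a) via R1 from path(e,b), link(b,a)
round 3: derive path(e,f) via R1 from path(e,b), link(b,f)
round 3: derive path(f,a) via R1 from path(f,e), link(e,a)
round 3: derive path(g,a) via R1 from path(g,e), link(e,a)
round 4: derive path(d,a) via R1 from path(d,e), link(e,a)
round 4: derive path(e,e) via R1 from path(e,f), link(f,e)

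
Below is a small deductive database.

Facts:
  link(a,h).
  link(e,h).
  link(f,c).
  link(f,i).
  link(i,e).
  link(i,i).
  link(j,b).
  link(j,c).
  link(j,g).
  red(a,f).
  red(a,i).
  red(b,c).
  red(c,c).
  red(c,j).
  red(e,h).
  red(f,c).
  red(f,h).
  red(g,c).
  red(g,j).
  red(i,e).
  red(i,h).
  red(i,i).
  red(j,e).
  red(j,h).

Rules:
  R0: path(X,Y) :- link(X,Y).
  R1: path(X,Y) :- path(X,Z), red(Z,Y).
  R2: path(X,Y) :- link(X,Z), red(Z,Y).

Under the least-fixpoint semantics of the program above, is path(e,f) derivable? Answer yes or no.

round 1: derive path(a,h) via R0 from link(a,h)
round 1: derive path(e,h) via R0 from link(e,h)
round 1: derive path(f,c) via R0 from link(f,c)
round 1: derive path(f,i) via R0 from link(f,i)
round 1: derive path(i,e) via R0 from link(i,e)
round 1: derive path(i,i) via R0 from link(i,i)
round 1: derive path(j,b) via R0 from link(j,b)
round 1: derive path(j,c) via R0 from link(j,c)
round 1: derive path(j,g) via R0 from link(j,g)
round 1: derive path(f,e) via R2 from link(f,i), red(i,e)
round 1: derive path(f,h) via R2 from link(f,i), red(i,h)
round 1: derive path(f,j) via R2 from link(f,c), red(c,j)
round 1: derive path(i,h) via R2 from link(i,e), red(e,h)
round 1: derive path(j,j) via R2 from link(j,c), red(c,j)
round 2: derive path(j,e) via R1 from path(j,j), red(j,e)
round 2: derive path(j,h) via R1 from path(j,j), red(j,h)

no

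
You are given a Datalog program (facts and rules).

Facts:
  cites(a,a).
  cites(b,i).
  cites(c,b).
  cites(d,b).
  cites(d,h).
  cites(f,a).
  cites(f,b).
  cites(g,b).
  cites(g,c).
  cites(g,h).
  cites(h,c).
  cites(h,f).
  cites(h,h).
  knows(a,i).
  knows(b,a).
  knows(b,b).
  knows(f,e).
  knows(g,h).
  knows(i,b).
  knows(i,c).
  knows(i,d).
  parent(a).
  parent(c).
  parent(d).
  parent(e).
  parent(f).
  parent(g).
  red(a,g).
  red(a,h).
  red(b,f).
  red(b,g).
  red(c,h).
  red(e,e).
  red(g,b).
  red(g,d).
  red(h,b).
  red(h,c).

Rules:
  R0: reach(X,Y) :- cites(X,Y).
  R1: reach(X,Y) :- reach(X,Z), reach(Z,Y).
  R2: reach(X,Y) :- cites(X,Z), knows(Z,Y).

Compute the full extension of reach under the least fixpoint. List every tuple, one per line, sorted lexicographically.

round 1: derive reach(a,a) via R0 from cites(a,a)
round 1: derive reach(b,i) via R0 from cites(b,i)
round 1: derive reach(c,b) via R0 from cites(c,b)
round 1: derive reach(d,b) via R0 from cites(d,b)
round 1: derive reach(d,h) via R0 from cites(d,h)
round 1: derive reach(f,a) via R0 from cites(f,a)
round 1: derive reach(f,b) via R0 from cites(f,b)
round 1: derive reach(g,b) via R0 from cites(g,b)
round 1: derive reach(g,c) via R0 from cites(g,c)
round 1: derive reach(g,h) via R0 from cites(g,h)
round 1: derive reach(h,c) via R0 from cites(h,c)
round 1: derive reach(h,f) via R0 from cites(h,f)
round 1: derive reach(h,h) via R0 from cites(h,h)
round 1: derive reach(a,i) via R2 from cites(a,a), knows(a,i)
round 1: derive reach(b,b) via R2 from cites(b,i), knows(i,b)
round 1: derive reach(b,c) via R2 from cites(b,i), knows(i,c)
round 1: derive reach(b,d) via R2 from cites(b,i), knows(i,d)
round 1: derive reach(c,a) via R2 from cites(c,b), knows(b,a)
round 1: derive reach(d,a) via R2 from cites(d,b), knows(b,a)
round 1: derive reach(f,i) via R2 from cites(f,a), knows(a,i)
round 1: derive reach(g,a) via R2 from cites(g,b), knows(b,a)
round 1: derive reach(h,e) via R2 from cites(h,f), knows(f,e)
round 2: derive reach(b,a) via R1 from reach(b,c), reach(c,a)
round 2: derive reach(b,h) via R1 from reach(b,d), reach(d,h)
round 2: derive reach(c,c) via R1 from reach(c,b), reach(b,c)
round 2: derive reach(c,d) via R1 from reach(c,b), reach(b,d)
round 2: derive reach(c,i) via R1 from reach(c,a), reach(a,i)
round 2: derive reach(d,c) via R1 from reach(d,b), reach(b,c)
round 2: derive reach(d,d) via R1 from reach(d,b), reach(b,d)
round 2: derive reach(d,e) via R1 from reach(d,h), reach(h,e)
round 2: derive reach(d,f) via R1 from reach(d,h), reach(h,f)
round 2: derive reach(d,i) via R1 from reach(d,a), reach(a,i)
round 2: derive reach(f,c) via R1 from reach(f,b), reach(b,c)
round 2: derive reach(f,d) via R1 from reach(f,b), reach(b,d)
round 2: derive reach(g,d) via R1 from reach(g,b), reach(b,d)
round 2: derive reach(g,e) via R1 from reach(g,h), reach(h,e)
round 2: derive reach(g,f) via R1 from reach(g,h), reach(h,f)
round 2: derive reach(g,i) via R1 from reach(g,a), reach(a,i)
round 2: derive reach(h,a) via R1 from reach(h,c), reach(c,a)
round 2: derive reach(h,b) via R1 from reach(h,c), reach(c,b)
round 2: derive reach(h,i) via R1 from reach(h,f), reach(f,i)
round 3: derive reach(b,e) via R1 from reach(b,d), reach(d,e)
round 3: derive reach(b,f) via R1 from reach(b,d), reach(d,f)
round 3: derive reach(c,e) via R1 from reach(c,d), reach(d,e)
round 3: derive reach(c,f) via R1 from reach(c,d), reach(d,f)
round 3: derive reach(c,h) via R1 from reach(c,b), reach(b,h)
round 3: derive reach(f,e) via R1 from reach(f,d), reach(d,e)
round 3: derive reach(f,f) via R1 from reach(f,d), reach(d,f)
round 3: derive reach(f,h) via R1 from reach(f,b), reach(b,h)
round 3: derive reach(h,d) via R1 from reach(h,b), reach(b,d)

reach(a,a)
reach(a,i)
reach(b,a)
reach(b,b)
reach(b,c)
reach(b,d)
reach(b,e)
reach(b,f)
reach(b,h)
reach(b,i)
reach(c,a)
reach(c,b)
reach(c,c)
reach(c,d)
reach(c,e)
reach(c,f)
reach(c,h)
reach(c,i)
reach(d,a)
reach(d,b)
reach(d,c)
reach(d,d)
reach(d,e)
reach(d,f)
reach(d,h)
reach(d,i)
reach(f,a)
reach(f,b)
reach(f,c)
reach(f,d)
reach(f,e)
reach(f,f)
reach(f,h)
reach(f,i)
reach(g,a)
reach(g,b)
reach(g,c)
reach(g,d)
reach(g,e)
reach(g,f)
reach(g,h)
reach(g,i)
reach(h,a)
reach(h,b)
reach(h,c)
reach(h,d)
reach(h,e)
reach(h,f)
reach(h,h)
reach(h,i)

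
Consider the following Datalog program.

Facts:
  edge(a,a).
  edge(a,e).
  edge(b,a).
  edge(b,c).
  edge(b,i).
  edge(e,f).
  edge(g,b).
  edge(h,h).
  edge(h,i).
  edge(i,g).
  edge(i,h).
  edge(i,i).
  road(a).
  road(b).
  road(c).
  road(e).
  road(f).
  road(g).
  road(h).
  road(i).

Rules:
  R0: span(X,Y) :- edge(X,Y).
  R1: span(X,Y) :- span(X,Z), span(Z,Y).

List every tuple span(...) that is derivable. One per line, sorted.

span(a,a)
span(a,e)
span(a,f)
span(b,a)
span(b,b)
span(b,c)
span(b,e)
span(b,f)
span(b,g)
span(b,h)
span(b,i)
span(e,f)
span(g,a)
span(g,b)
span(g,c)
span(g,e)
span(g,f)
span(g,g)
span(g,h)
span(g,i)
span(h,a)
span(h,b)
span(h,c)
span(h,e)
span(h,f)
span(h,g)
span(h,h)
span(h,i)
span(i,a)
span(i,b)
span(i,c)
span(i,e)
span(i,f)
span(i,g)
span(i,h)
span(i,i)

round 1: derive span(a,a) via R0 from edge(a,a)
round 1: derive span(a,e) via R0 from edge(a,e)
round 1: derive span(b,a) via R0 from edge(b,a)
round 1: derive span(b,c) via R0 from edge(b,c)
round 1: derive span(b,i) via R0 from edge(b,i)
round 1: derive span(e,f) via R0 from edge(e,f)
round 1: derive span(g,b) via R0 from edge(g,b)
round 1: derive span(h,h) via R0 from edge(h,h)
round 1: derive span(h,i) via R0 from edge(h,i)
round 1: derive span(i,g) via R0 from edge(i,g)
round 1: derive span(i,h) via R0 from edge(i,h)
round 1: derive span(i,i) via R0 from edge(i,i)
round 2: derive span(a,f) via R1 from span(a,e), span(e,f)
round 2: derive span(b,e) via R1 from span(b,a), span(a,e)
round 2: derive span(b,g) via R1 from span(b,i), span(i,g)
round 2: derive span(b,h) via R1 from span(b,i), span(i,h)
round 2: derive span(g,a) via R1 from span(g,b), span(b,a)
round 2: derive span(g,c) via R1 from span(g,b), span(b,c)
round 2: derive span(g,i) via R1 from span(g,b), span(b,i)
round 2: derive span(h,g) via R1 from span(h,i), span(i,g)
round 2: derive span(i,b) via R1 from span(i,g), span(g,b)
round 3: derive span(b,b) via R1 from span(b,g), span(g,b)
round 3: derive span(b,f) via R1 from span(b,a), span(a,f)
round 3: derive span(g,e) via R1 from span(g,a), span(a,e)
round 3: derive span(g,f) via R1 from span(g,a), span(a,f)
round 3: derive span(g,g) via R1 from span(g,b), span(b,g)
round 3: derive span(g,h) via R1 from span(g,b), span(b,h)
round 3: derive span(h,a) via R1 from span(h,g), span(g,a)
round 3: derive span(h,b) via R1 from span(h,g), span(g,b)
round 3: derive span(h,c) via R1 from span(h,g), span(g,c)
round 3: derive span(i,a) via R1 from span(i,b), span(b,a)
round 3: derive span(i,c) via R1 from span(i,b), span(b,c)
round 3: derive span(i,e) via R1 from span(i,b), span(b,e)
round 4: derive span(h,e) via R1 from span(h,a), span(a,e)
round 4: derive span(h,f) via R1 from span(h,a), span(a,f)
round 4: derive span(i,f) via R1 from span(i,a), span(a,f)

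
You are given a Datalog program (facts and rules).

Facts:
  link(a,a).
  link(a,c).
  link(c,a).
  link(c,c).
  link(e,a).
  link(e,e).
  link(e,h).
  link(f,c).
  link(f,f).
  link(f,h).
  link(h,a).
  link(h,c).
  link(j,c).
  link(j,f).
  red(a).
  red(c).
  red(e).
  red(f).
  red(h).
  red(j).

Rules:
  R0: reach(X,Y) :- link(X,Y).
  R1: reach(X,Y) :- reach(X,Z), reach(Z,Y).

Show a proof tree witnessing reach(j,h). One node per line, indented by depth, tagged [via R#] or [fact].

round 1: derive reach(a,a) via R0 from link(a,a)
round 1: derive reach(a,c) via R0 from link(a,c)
round 1: derive reach(c,a) via R0 from link(c,a)
round 1: derive reach(c,c) via R0 from link(c,c)
round 1: derive reach(e,a) via R0 from link(e,a)
round 1: derive reach(e,e) via R0 from link(e,e)
round 1: derive reach(e,h) via R0 from link(e,h)
round 1: derive reach(f,c) via R0 from link(f,c)
round 1: derive reach(f,f) via R0 from link(f,f)
round 1: derive reach(f,h) via R0 from link(f,h)
round 1: derive reach(h,a) via R0 from link(h,a)
round 1: derive reach(h,c) via R0 from link(h,c)
round 1: derive reach(j,c) via R0 from link(j,c)
round 1: derive reach(j,f) via R0 from link(j,f)
round 2: derive reach(e,c) via R1 from reach(e,a), reach(a,c)
round 2: derive reach(f,a) via R1 from reach(f,c), reach(c,a)
round 2: derive reach(j,a) via R1 from reach(j,c), reach(c,a)
round 2: derive reach(j,h) via R1 from reach(j,f), reach(f,h)

reach(j,h)  [via R1]
  reach(j,f)  [via R0]
    link(j,f)  [fact]
  reach(f,h)  [via R0]
    link(f,h)  [fact]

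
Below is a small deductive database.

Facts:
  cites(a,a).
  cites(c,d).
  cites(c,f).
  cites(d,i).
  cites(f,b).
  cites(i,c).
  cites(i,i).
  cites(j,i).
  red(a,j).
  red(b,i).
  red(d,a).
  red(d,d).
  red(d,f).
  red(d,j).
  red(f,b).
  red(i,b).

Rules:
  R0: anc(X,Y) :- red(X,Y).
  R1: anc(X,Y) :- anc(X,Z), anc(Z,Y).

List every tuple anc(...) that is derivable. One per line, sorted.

anc(a,j)
anc(b,b)
anc(b,i)
anc(d,a)
anc(d,b)
anc(d,d)
anc(d,f)
anc(d,i)
anc(d,j)
anc(f,b)
anc(f,i)
anc(i,b)
anc(i,i)

round 1: derive anc(a,j) via R0 from red(a,j)
round 1: derive anc(b,i) via R0 from red(b,i)
round 1: derive anc(d,a) via R0 from red(d,a)
round 1: derive anc(d,d) via R0 from red(d,d)
round 1: derive anc(d,f) via R0 from red(d,f)
round 1: derive anc(d,j) via R0 from red(d,j)
round 1: derive anc(f,b) via R0 from red(f,b)
round 1: derive anc(i,b) via R0 from red(i,b)
round 2: derive anc(b,b) via R1 from anc(b,i), anc(i,b)
round 2: derive anc(d,b) via R1 from anc(d,f), anc(f,b)
round 2: derive anc(f,i) via R1 from anc(f,b), anc(b,i)
round 2: derive anc(i,i) via R1 from anc(i,b), anc(b,i)
round 3: derive anc(d,i) via R1 from anc(d,b), anc(b,i)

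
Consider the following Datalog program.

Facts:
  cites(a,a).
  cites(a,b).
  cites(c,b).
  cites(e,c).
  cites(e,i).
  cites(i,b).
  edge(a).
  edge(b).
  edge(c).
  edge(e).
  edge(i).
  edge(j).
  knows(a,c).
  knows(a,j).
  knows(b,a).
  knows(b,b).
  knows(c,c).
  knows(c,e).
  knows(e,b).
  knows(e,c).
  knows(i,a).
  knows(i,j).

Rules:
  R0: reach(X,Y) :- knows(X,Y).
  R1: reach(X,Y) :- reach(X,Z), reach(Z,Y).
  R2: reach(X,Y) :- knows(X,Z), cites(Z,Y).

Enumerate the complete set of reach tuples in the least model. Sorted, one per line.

round 1: derive reach(a,c) via R0 from knows(a,c)
round 1: derive reach(a,j) via R0 from knows(a,j)
round 1: derive reach(b,a) via R0 from knows(b,a)
round 1: derive reach(b,b) via R0 from knows(b,b)
round 1: derive reach(c,c) via R0 from knows(c,c)
round 1: derive reach(c,e) via R0 from knows(c,e)
round 1: derive reach(e,b) via R0 from knows(e,b)
round 1: derive reach(e,c) via R0 from knows(e,c)
round 1: derive reach(i,a) via R0 from knows(i,a)
round 1: derive reach(i,j) via R0 from knows(i,j)
round 1: derive reach(a,b) via R2 from knows(a,c), cites(c,b)
round 1: derive reach(c,b) via R2 from knows(c,c), cites(c,b)
round 1: derive reach(c,i) via R2 from knows(c,e), cites(e,i)
round 1: derive reach(i,b) via R2 from knows(i,a), cites(a,b)
round 2: derive reach(a,a) via R1 from reach(a,b), reach(b,a)
round 2: derive reach(a,e) via R1 from reach(a,c), reach(c,e)
round 2: derive reach(a,i) via R1 from reach(a,c), reach(c,i)
round 2: derive reach(b,c) via R1 from reach(b,a), reach(a,c)
round 2: derive reach(b,j) via R1 from reach(b,a), reach(a,j)
round 2: derive reach(c,a) via R1 from reach(c,b), reach(b,a)
round 2: derive reach(c,j) via R1 from reach(c,i), reach(i,j)
round 2: derive reach(e,a) via R1 from reach(e,b), reach(b,a)
round 2: derive reach(e,e) via R1 from reach(e,c), reach(c,e)
round 2: derive reach(e,i) via R1 from reach(e,c), reach(c,i)
round 2: derive reach(i,c) via R1 from reach(i,a), reach(a,c)
round 3: derive reach(b,e) via R1 from reach(b,a), reach(a,e)
round 3: derive reach(b,i) via R1 from reach(b,a), reach(a,i)
round 3: derive reach(e,j) via R1 from reach(e,a), reach(a,j)
round 3: derive reach(i,e) via R1 from reach(i,a), reach(a,e)
round 3: derive reach(i,i) via R1 from reach(i,a), reach(a,i)

reach(a,a)
reach(a,b)
reach(a,c)
reach(a,e)
reach(a,i)
reach(a,j)
reach(b,a)
reach(b,b)
reach(b,c)
reach(b,e)
reach(b,i)
reach(b,j)
reach(c,a)
reach(c,b)
reach(c,c)
reach(c,e)
reach(c,i)
reach(c,j)
reach(e,a)
reach(e,b)
reach(e,c)
reach(e,e)
reach(e,i)
reach(e,j)
reach(i,a)
reach(i,b)
reach(i,c)
reach(i,e)
reach(i,i)
reach(i,j)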